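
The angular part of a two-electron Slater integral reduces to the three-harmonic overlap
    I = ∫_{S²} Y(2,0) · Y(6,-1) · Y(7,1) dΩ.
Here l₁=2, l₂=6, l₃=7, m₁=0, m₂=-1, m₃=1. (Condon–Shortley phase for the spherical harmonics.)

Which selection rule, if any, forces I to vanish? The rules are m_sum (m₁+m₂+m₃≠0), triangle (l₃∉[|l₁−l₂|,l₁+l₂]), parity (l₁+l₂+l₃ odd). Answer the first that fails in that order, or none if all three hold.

parity

azimuthal sum: 0 − 1 + 1 = 0  ✓
4 ≤ 7 ≤ 8 (triangle on l)  ✓
L = 2 + 6 + 7 = 15 (odd)  ✗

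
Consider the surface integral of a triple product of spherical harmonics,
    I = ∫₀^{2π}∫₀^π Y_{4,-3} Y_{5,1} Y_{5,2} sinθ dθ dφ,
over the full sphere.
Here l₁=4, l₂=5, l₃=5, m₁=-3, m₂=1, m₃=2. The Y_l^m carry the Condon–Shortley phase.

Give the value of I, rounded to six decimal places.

-0.048522

m-sum 0 ✓  L=14 even ✓  1≤5≤9 ✓
Π(2lᵢ+1) = 9×11×11 = 1089
triangle coeff Δ(4,5,5) = 1/3153150
Σ_t [0,4]: t=0:+1/69120 t=1:−1/1728 t=2:+1/576 t=3:−1/1728 t=4:+1/69120 = 7/11520
(3j)²=2/143 [(4 5 5; 0 0 0)], sign=-1
Σ_t [3,4]: t=3:−1/5184 t=4:+1/6912 = -1/20736
(3j)²=5/2574 [(4 5 5; -3 1 2)], sign=+1
⇒ 4πI² = 5/169
I = (-1)√(5/169/(4π)) = -0.04852178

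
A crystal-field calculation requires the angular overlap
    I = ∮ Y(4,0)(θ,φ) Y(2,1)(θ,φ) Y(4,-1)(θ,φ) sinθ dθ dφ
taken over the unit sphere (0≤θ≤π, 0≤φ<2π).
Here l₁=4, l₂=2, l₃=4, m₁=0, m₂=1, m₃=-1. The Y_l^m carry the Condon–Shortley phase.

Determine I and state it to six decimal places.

-0.044869

m-sum 0 ✓  L=10 even ✓  2≤4≤6 ✓
Π(2lᵢ+1) = 9×5×9 = 405
triangle coeff Δ(4,2,4) = 1/13860
Σ_t [0,2]: t=0:+1/192 t=1:−1/36 t=2:+1/192 = -5/288
(3j)²=20/693 [(4 2 4; 0 0 0)], sign=-1
Σ_t [1,2]: t=1:−1/72 t=2:+1/96 = -1/288
(3j)²=1/462 [(4 2 4; 0 1 -1)], sign=+1
⇒ 4πI² = 150/5929
I = (-1)√(150/5929/(4π)) = -0.04486937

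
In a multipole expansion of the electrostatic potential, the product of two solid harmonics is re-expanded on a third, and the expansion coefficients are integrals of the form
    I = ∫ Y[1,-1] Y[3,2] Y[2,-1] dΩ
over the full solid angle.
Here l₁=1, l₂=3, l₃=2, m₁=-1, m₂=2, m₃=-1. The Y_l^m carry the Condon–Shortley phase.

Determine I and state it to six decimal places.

Checks pass: Σm=0; 6 even; l₃=2∈[2,4].
(2·1+1)(2·3+1)(2·2+1) = 105
Δ: 2! 0! 4! / 7! → 1/105
sum: t=1:−1/4 = -1/4
3j²(1 3 2; 0 0 0) = Δ·Π!·Σ² = 3/35  (sign -1)
sum: t=2:+1/12 = 1/12
3j²(1 3 2; -1 2 -1) = Δ·Π!·Σ² = 2/21  (sign -1)
combine: 4πI² = 105·3/35·2/21 = 6/7
take √, sign +1: I = 0.26116903

0.261169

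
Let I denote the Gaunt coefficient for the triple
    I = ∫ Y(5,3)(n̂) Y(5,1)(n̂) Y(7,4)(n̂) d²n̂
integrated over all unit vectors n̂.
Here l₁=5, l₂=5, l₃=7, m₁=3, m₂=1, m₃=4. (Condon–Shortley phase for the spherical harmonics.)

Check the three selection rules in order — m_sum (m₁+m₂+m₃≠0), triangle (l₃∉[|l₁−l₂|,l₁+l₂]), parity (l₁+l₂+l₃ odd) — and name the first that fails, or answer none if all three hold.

azimuthal sum: 3 + 1 + 4 = 8  ✗
0 ≤ 7 ≤ 10 (triangle on l)
L = 5 + 5 + 7 = 17 (odd)

m_sum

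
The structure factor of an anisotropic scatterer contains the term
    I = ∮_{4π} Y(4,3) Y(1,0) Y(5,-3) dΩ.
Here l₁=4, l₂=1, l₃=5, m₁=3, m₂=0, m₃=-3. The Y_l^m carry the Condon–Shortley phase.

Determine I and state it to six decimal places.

m-sum 0 ✓  L=10 even ✓  3≤5≤5 ✓
Π(2lᵢ+1) = 9×3×11 = 297
triangle coeff Δ(4,1,5) = 1/495
Σ_t [0,0]: t=0:+1/576 = 1/576
(3j)²=5/99 [(4 1 5; 0 0 0)], sign=-1
Σ_t [0,0]: t=0:+1/5040 = 1/5040
(3j)²=16/495 [(4 1 5; 3 0 -3)], sign=+1
⇒ 4πI² = 16/33
I = (-1)√(16/33/(4π)) = -0.19642560

-0.196426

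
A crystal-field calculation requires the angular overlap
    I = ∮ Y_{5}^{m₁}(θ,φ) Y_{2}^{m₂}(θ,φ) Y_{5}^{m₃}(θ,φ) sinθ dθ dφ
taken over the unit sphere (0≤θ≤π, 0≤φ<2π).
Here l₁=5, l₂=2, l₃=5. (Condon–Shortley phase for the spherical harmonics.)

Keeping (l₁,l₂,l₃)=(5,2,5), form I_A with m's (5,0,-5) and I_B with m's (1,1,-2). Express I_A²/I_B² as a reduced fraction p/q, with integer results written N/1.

75/14

Same 5,2,5: normalisation and zero-m 3j drop out of the ratio.
A: Δ: 2! 8! 2! / 13! → 1/38610; sum: t=0:+1/161280 = 1/161280; 3j²(5 2 5; 5 0 -5) = Δ·Π!·Σ² = 15/286  (sign +1)
B: Δ: 2! 8! 2! / 13! → 1/38610; sum: t=1:−1/1440 t=2:+1/2880 = -1/2880; 3j²(5 2 5; 1 1 -2) = Δ·Π!·Σ² = 7/715  (sign +1)
I_A²/I_B² = (15/286)/(7/715) = 75/14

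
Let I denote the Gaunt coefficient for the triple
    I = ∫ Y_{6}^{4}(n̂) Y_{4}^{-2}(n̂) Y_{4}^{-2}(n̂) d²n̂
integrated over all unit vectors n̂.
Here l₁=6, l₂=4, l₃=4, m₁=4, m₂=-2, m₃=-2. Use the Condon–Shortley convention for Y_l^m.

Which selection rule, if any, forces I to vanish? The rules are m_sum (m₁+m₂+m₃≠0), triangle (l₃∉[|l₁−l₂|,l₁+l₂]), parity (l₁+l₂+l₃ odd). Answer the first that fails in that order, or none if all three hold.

azimuthal sum: 4 − 2 − 2 = 0  ✓
2 ≤ 4 ≤ 10 (triangle on l)  ✓
L = 6 + 4 + 4 = 14 (even)  ✓

none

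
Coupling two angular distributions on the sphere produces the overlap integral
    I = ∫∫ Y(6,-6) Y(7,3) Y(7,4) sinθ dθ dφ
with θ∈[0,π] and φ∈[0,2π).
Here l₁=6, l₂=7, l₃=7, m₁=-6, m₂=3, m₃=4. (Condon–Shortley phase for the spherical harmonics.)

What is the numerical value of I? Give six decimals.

0.000000

Σmᵢ = 1 ≠ 0, so the φ-integral vanishes; I = 0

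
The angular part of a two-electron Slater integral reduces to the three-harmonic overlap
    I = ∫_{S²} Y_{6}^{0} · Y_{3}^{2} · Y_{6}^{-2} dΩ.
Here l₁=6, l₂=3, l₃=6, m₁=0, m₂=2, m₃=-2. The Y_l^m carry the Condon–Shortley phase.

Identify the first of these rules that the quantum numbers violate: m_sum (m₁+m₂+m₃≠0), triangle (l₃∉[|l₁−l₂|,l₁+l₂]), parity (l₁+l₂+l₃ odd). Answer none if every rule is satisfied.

m₁+m₂+m₃ = 0 + 2 − 2 = 0  ✓
triangle: |6−3|=3 ≤ l₃=6 ≤ 6+3=9  ✓
parity: l₁+l₂+l₃ = 15 is odd  ✗

parity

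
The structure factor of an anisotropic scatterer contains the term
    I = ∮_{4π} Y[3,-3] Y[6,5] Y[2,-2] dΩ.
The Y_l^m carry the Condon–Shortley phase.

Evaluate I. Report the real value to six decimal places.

|3−6|≤2≤3+6 violated ⇒ I = 0

0.000000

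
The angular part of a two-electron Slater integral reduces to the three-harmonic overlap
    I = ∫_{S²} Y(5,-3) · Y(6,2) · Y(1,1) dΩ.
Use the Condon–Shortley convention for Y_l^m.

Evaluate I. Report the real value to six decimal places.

0.100084

Rules hold: Σm=0, L=12 even, 1≤1≤11.
N = 11·13·3 = 429
Δ = 10!·0!·2!/13! = 1/858
Racah Σ t=5..5: t=5:−1/14400 = -1/14400
⇒ 3j(5 6 1; 0 0 0)² = 6/143, sgn +1
Racah Σ t=8..8: t=8:+1/161280 = 1/161280
⇒ 3j(5 6 1; -3 2 1)² = 1/143, sgn +1
4πI² = N·(3j₀)²·(3jₘ)² = 18/143
I = +1·√(0.125874/4π) = 0.10008369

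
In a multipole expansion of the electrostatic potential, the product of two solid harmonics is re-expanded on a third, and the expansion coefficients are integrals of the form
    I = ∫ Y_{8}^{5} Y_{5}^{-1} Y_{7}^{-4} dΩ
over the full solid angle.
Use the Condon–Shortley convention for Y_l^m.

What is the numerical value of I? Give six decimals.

Checks pass: Σm=0; 20 even; l₃=7∈[3,13].
(2·8+1)(2·5+1)(2·7+1) = 2805
Δ: 6! 10! 4! / 21! → 1/814773960
sum: t=1:−1/87091200 t=2:+1/4976640 t=3:−1/2073600 t=4:+1/4976640 t=5:−1/87091200 = -1/9676800
3j²(8 5 7; 0 0 0) = Δ·Π!·Σ² = 360/46189  (sign +1)
sum: t=0:+1/522547200 t=1:−1/58060800 t=2:+1/69672960 t=3:−1/783820800 = -1/447897600
3j²(8 5 7; 5 -1 -4) = Δ·Π!·Σ² = 11/11628  (sign +1)
combine: 4πI² = 2805·360/46189·11/11628 = 1650/79781
take √, sign +1: I = 0.04056835

0.040568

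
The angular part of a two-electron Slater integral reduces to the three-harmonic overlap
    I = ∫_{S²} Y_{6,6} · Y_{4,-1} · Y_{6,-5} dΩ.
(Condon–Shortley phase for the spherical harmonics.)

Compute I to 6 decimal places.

Checks pass: Σm=0; 16 even; l₃=6∈[2,10].
(2·6+1)(2·4+1)(2·6+1) = 1521
Δ: 4! 8! 4! / 17! → 1/15315300
sum: t=0:+1/829440 t=1:−1/25920 t=2:+1/9216 t=3:−1/25920 t=4:+1/829440 = 7/207360
3j²(6 4 6; 0 0 0) = Δ·Π!·Σ² = 28/2431  (sign +1)
sum: t=0:+1/5806080 = 1/5806080
3j²(6 4 6; 6 -1 -5) = Δ·Π!·Σ² = 165/6188  (sign -1)
combine: 4πI² = 1521·28/2431·165/6188 = 135/289
take √, sign -1: I = -0.19280266

-0.192803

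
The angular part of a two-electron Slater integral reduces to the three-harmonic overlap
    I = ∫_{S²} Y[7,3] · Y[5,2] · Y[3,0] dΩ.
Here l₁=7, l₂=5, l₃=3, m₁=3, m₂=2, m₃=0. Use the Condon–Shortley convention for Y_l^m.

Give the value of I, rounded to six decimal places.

0.000000

m-sum = 3 + 2 + 0 = 5 ≠ 0 ⇒ I = 0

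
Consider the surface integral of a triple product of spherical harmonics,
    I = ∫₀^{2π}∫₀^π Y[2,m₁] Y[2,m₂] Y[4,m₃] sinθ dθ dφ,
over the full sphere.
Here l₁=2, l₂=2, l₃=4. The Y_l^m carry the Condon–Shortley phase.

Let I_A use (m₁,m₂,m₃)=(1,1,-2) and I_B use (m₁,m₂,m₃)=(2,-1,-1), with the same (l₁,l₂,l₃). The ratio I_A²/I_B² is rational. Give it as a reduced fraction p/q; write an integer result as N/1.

Same 2,2,4: normalisation and zero-m 3j drop out of the ratio.
A: Δ: 0! 4! 4! / 9! → 1/630; sum: t=0:+1/36 = 1/36; 3j²(2 2 4; 1 1 -2) = Δ·Π!·Σ² = 4/63  (sign +1)
B: Δ: 0! 4! 4! / 9! → 1/630; sum: t=0:+1/144 = 1/144; 3j²(2 2 4; 2 -1 -1) = Δ·Π!·Σ² = 1/126  (sign -1)
I_A²/I_B² = (4/63)/(1/126) = 8/1

8/1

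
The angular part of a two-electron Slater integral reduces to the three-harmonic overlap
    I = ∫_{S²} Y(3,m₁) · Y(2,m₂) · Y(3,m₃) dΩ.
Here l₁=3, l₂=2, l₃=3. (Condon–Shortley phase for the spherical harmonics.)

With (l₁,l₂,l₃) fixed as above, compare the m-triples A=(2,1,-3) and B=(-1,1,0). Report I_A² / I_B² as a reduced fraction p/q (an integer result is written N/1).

l's match ⇒ only the (l;m) 3-j factors differ between A and B.
A: triangle coeff Δ(3,2,3) = 1/3780; Σ_t [1,1]: t=1:−1/48 = -1/48; (3j)²=5/84 [(3 2 3; 2 1 -3)], sign=-1
B: triangle coeff Δ(3,2,3) = 1/3780; Σ_t [1,2]: t=1:−1/12 t=2:+1/8 = 1/24; (3j)²=1/210 [(3 2 3; -1 1 0)], sign=-1
I_A²/I_B² = (5/84)/(1/210) = 25/2

25/2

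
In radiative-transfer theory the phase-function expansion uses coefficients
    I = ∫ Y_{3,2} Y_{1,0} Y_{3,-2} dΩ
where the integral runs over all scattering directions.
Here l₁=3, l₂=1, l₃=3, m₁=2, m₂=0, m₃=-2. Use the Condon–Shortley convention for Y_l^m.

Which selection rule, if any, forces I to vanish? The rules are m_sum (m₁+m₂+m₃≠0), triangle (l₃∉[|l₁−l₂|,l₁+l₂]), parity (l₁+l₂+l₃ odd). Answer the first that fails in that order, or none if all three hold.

Σmᵢ = 0  ✓
l₃∈[|l₁−l₂|,l₁+l₂]=[2,4], have l₃=3  ✓
Σlᵢ = 7 ⇒ odd  ✗

parity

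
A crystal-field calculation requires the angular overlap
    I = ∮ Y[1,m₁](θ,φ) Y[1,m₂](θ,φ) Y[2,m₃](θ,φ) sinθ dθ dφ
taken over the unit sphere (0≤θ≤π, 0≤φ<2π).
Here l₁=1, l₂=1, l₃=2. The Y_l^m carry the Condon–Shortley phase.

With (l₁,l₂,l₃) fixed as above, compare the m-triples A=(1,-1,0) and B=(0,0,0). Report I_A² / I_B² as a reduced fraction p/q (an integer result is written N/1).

Shared (l₁,l₂,l₃)=(1,1,2): N and (l;000)² cancel in I_A²/I_B².
A: Δ = 0!·2!·2!/5! = 1/30; Racah Σ t=0..0: t=0:+1/4 = 1/4; ⇒ 3j(1 1 2; 1 -1 0)² = 1/30, sgn +1
B: Δ = 0!·2!·2!/5! = 1/30; Racah Σ t=0..0: t=0:+1/1 = 1/1; ⇒ 3j(1 1 2; 0 0 0)² = 2/15, sgn +1
I_A²/I_B² = (1/30)/(2/15) = 1/4

1/4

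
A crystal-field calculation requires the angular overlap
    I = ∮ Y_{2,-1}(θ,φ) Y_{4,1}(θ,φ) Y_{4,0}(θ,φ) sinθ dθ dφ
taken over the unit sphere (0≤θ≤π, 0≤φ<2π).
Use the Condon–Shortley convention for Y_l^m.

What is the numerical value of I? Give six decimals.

-0.044869

Checks pass: Σm=0; 10 even; l₃=4∈[2,6].
(2·2+1)(2·4+1)(2·4+1) = 405
Δ: 2! 2! 6! / 11! → 1/13860
sum: t=0:+1/192 t=1:−1/36 t=2:+1/192 = -5/288
3j²(2 4 4; 0 0 0) = Δ·Π!·Σ² = 20/693  (sign -1)
sum: t=1:−1/96 t=2:+1/72 = 1/288
3j²(2 4 4; -1 1 0) = Δ·Π!·Σ² = 1/462  (sign +1)
combine: 4πI² = 405·20/693·1/462 = 150/5929
take √, sign -1: I = -0.04486937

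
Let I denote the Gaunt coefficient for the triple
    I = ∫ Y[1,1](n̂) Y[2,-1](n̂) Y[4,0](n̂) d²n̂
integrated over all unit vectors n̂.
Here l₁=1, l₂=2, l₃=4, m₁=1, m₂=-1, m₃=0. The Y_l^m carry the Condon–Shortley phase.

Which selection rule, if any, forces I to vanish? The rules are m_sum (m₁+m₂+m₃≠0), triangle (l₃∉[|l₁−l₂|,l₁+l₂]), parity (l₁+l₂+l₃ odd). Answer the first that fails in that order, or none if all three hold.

triangle

azimuthal sum: 1 − 1 + 0 = 0  ✓
1 ≤ 4 ≤ 3 (triangle on l)  ✗
L = 1 + 2 + 4 = 7 (odd)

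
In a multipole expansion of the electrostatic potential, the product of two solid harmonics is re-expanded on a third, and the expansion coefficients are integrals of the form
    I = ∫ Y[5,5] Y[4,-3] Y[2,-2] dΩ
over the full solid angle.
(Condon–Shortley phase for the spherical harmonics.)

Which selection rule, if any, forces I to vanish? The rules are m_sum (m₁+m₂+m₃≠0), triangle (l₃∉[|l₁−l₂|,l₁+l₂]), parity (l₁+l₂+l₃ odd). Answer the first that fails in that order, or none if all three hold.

Σmᵢ = 0  ✓
l₃∈[|l₁−l₂|,l₁+l₂]=[1,9], have l₃=2  ✓
Σlᵢ = 11 ⇒ odd  ✗

parity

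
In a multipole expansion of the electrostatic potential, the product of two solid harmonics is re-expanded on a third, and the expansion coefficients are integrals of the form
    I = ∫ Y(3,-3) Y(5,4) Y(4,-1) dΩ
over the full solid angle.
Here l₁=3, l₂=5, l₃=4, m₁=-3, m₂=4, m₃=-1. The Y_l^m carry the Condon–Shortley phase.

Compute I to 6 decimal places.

m-sum 0 ✓  L=12 even ✓  2≤4≤8 ✓
Π(2lᵢ+1) = 7×11×9 = 693
triangle coeff Δ(3,5,4) = 1/180180
Σ_t [1,3]: t=1:−1/576 t=2:+1/144 t=3:−1/576 = 1/288
(3j)²=20/1001 [(3 5 4; 0 0 0)], sign=+1
Σ_t [4,4]: t=4:+1/5760 = 1/5760
(3j)²=9/286 [(3 5 4; -3 4 -1)], sign=-1
⇒ 4πI² = 810/1859
I = (-1)√(810/1859/(4π)) = -0.18620781

-0.186208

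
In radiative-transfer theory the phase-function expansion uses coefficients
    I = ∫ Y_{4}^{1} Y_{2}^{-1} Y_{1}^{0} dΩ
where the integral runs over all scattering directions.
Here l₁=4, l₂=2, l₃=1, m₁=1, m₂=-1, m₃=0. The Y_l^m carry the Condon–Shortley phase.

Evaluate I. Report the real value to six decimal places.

l₃=1 ∉ [2,6] — triangle fails ⇒ I = 0

0.000000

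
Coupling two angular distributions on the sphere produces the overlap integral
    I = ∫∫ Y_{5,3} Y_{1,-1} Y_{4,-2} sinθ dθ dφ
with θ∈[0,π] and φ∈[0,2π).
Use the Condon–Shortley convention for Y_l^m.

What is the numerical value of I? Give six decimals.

-0.259847

Rules hold: Σm=0, L=10 even, 4≤4≤6.
N = 11·3·9 = 297
Δ = 2!·8!·0!/11! = 1/495
Racah Σ t=1..1: t=1:−1/576 = -1/576
⇒ 3j(5 1 4; 0 0 0)² = 5/99, sgn -1
Racah Σ t=0..0: t=0:+1/2880 = 1/2880
⇒ 3j(5 1 4; 3 -1 -2)² = 28/495, sgn +1
4πI² = N·(3j₀)²·(3jₘ)² = 28/33
I = -1·√(0.848485/4π) = -0.25984664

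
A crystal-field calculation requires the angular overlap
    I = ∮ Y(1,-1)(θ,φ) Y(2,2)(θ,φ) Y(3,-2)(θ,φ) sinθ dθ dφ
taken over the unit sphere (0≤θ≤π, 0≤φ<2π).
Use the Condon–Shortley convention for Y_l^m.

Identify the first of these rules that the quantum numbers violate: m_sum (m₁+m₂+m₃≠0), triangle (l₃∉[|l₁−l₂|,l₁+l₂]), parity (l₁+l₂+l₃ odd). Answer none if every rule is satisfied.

azimuthal sum: -1 + 2 − 2 = -1  ✗
1 ≤ 3 ≤ 3 (triangle on l)
L = 1 + 2 + 3 = 6 (even)

m_sum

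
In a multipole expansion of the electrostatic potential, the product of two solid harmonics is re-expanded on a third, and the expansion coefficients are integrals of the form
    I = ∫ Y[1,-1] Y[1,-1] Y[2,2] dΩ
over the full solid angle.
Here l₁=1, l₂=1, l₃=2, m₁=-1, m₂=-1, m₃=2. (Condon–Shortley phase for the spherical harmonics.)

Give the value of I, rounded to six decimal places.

m-sum 0 ✓  L=4 even ✓  0≤2≤2 ✓
Π(2lᵢ+1) = 3×3×5 = 45
triangle coeff Δ(1,1,2) = 1/30
Σ_t [0,0]: t=0:+1/1 = 1/1
(3j)²=2/15 [(1 1 2; 0 0 0)], sign=+1
Σ_t [0,0]: t=0:+1/4 = 1/4
(3j)²=1/5 [(1 1 2; -1 -1 2)], sign=+1
⇒ 4πI² = 6/5
I = (+1)√(6/5/(4π)) = 0.30901936

0.309019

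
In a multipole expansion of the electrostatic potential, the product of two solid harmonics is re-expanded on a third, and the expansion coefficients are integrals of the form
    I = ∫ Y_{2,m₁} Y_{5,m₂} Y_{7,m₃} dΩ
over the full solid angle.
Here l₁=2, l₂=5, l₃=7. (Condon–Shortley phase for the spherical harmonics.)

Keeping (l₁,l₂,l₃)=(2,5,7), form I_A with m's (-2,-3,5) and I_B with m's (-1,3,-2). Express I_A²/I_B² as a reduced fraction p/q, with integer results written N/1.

l's match ⇒ only the (l;m) 3-j factors differ between A and B.
A: triangle coeff Δ(2,5,7) = 1/15015; Σ_t [0,0]: t=0:+1/1935360 = 1/1935360; (3j)²=3/91 [(2 5 7; -2 -3 5)], sign=+1
B: triangle coeff Δ(2,5,7) = 1/15015; Σ_t [0,0]: t=0:+1/483840 = 1/483840; (3j)²=6/1001 [(2 5 7; -1 3 -2)], sign=-1
I_A²/I_B² = (3/91)/(6/1001) = 11/2

11/2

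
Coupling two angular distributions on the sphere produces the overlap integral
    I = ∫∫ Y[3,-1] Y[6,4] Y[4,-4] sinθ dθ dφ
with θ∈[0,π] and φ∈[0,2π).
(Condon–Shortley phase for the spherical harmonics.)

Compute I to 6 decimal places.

0.000000

-1 + 4 − 4 = -1 ≠ 0: azimuthal integral kills it; I = 0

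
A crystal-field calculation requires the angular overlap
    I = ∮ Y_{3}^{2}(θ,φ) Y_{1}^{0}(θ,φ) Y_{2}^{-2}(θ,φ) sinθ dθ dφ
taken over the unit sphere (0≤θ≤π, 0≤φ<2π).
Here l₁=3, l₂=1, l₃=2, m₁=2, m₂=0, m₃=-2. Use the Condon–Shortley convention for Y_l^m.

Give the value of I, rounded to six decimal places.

m-sum 0 ✓  L=6 even ✓  2≤2≤4 ✓
Π(2lᵢ+1) = 7×3×5 = 105
triangle coeff Δ(3,1,2) = 1/105
Σ_t [1,1]: t=1:−1/4 = -1/4
(3j)²=3/35 [(3 1 2; 0 0 0)], sign=-1
Σ_t [1,1]: t=1:−1/24 = -1/24
(3j)²=1/21 [(3 1 2; 2 0 -2)], sign=-1
⇒ 4πI² = 3/7
I = (+1)√(3/7/(4π)) = 0.18467439

0.184674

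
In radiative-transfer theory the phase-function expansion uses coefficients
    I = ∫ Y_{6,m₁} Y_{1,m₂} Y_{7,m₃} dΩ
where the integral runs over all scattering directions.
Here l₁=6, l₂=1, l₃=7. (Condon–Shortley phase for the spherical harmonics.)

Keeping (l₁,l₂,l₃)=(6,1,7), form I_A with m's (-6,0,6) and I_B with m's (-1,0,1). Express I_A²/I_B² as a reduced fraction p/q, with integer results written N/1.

l's match ⇒ only the (l;m) 3-j factors differ between A and B.
A: triangle coeff Δ(6,1,7) = 1/1365; Σ_t [0,0]: t=0:+1/479001600 = 1/479001600; (3j)²=1/105 [(6 1 7; -6 0 6)], sign=-1
B: triangle coeff Δ(6,1,7) = 1/1365; Σ_t [0,0]: t=0:+1/604800 = 1/604800; (3j)²=16/455 [(6 1 7; -1 0 1)], sign=+1
I_A²/I_B² = (1/105)/(16/455) = 13/48

13/48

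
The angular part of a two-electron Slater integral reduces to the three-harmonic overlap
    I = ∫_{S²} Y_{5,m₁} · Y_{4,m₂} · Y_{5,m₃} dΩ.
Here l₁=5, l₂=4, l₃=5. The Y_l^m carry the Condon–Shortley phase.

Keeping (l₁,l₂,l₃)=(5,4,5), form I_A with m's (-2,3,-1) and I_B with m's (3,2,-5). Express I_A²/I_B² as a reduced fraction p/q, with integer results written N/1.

5/72

Shared (l₁,l₂,l₃)=(5,4,5): N and (l;000)² cancel in I_A²/I_B².
A: Δ = 4!·6!·4!/15! = 1/3153150; Racah Σ t=3..4: t=3:−1/6912 t=4:+1/5184 = 1/20736; ⇒ 3j(5 4 5; -2 3 -1)² = 5/2574, sgn +1
B: Δ = 4!·6!·4!/15! = 1/3153150; Racah Σ t=2..2: t=2:+1/69120 = 1/69120; ⇒ 3j(5 4 5; 3 2 -5)² = 4/143, sgn +1
I_A²/I_B² = (5/2574)/(4/143) = 5/72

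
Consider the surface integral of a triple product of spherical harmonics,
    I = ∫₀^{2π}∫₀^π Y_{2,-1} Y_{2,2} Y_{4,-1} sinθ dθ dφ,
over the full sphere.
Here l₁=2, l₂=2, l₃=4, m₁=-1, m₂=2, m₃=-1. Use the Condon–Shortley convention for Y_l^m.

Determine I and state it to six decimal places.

Checks pass: Σm=0; 8 even; l₃=4∈[0,4].
(2·2+1)(2·2+1)(2·4+1) = 225
Δ: 0! 4! 4! / 9! → 1/630
sum: t=0:+1/16 = 1/16
3j²(2 2 4; 0 0 0) = Δ·Π!·Σ² = 2/35  (sign +1)
sum: t=0:+1/144 = 1/144
3j²(2 2 4; -1 2 -1) = Δ·Π!·Σ² = 1/126  (sign -1)
combine: 4πI² = 225·2/35·1/126 = 5/49
take √, sign -1: I = -0.09011188

-0.090112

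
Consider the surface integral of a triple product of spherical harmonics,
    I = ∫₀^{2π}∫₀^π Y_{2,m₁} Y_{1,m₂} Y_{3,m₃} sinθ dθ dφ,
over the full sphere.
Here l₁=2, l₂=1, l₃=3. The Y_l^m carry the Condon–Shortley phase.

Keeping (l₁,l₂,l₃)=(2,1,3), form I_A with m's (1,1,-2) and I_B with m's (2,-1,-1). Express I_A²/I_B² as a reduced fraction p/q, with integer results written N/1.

10/1

l's match ⇒ only the (l;m) 3-j factors differ between A and B.
A: triangle coeff Δ(2,1,3) = 1/105; Σ_t [0,0]: t=0:+1/12 = 1/12; (3j)²=2/21 [(2 1 3; 1 1 -2)], sign=-1
B: triangle coeff Δ(2,1,3) = 1/105; Σ_t [0,0]: t=0:+1/48 = 1/48; (3j)²=1/105 [(2 1 3; 2 -1 -1)], sign=+1
I_A²/I_B² = (2/21)/(1/105) = 10/1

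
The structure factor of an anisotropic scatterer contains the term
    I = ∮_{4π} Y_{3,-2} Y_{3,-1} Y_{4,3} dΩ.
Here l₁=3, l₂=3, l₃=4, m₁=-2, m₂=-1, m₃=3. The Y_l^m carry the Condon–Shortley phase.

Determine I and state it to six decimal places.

-0.095955

Checks pass: Σm=0; 10 even; l₃=4∈[0,6].
(2·3+1)(2·3+1)(2·4+1) = 441
Δ: 2! 4! 4! / 11! → 1/34650
sum: t=0:+1/72 t=1:−1/16 t=2:+1/72 = -5/144
3j²(3 3 4; 0 0 0) = Δ·Π!·Σ² = 2/77  (sign -1)
sum: t=1:−1/144 t=2:+1/288 = -1/288
3j²(3 3 4; -2 -1 3) = Δ·Π!·Σ² = 1/99  (sign +1)
combine: 4πI² = 441·2/77·1/99 = 14/121
take √, sign -1: I = -0.09595473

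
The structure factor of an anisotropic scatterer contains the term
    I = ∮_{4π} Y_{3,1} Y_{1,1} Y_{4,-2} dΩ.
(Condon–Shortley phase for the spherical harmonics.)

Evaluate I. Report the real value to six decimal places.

0.238414

m-sum 0 ✓  L=8 even ✓  2≤4≤4 ✓
Π(2lᵢ+1) = 7×3×9 = 189
triangle coeff Δ(3,1,4) = 1/252
Σ_t [0,0]: t=0:+1/36 = 1/36
(3j)²=4/63 [(3 1 4; 0 0 0)], sign=+1
Σ_t [0,0]: t=0:+1/96 = 1/96
(3j)²=5/84 [(3 1 4; 1 1 -2)], sign=+1
⇒ 4πI² = 5/7
I = (+1)√(5/7/(4π)) = 0.23841361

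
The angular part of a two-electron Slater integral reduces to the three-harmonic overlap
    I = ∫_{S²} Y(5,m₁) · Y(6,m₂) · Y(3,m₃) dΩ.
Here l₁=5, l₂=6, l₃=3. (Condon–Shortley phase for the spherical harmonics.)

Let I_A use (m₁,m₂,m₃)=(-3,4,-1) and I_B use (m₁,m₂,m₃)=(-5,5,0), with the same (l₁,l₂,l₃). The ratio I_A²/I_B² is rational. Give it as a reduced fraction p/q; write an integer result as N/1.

Same 5,6,3: normalisation and zero-m 3j drop out of the ratio.
A: Δ: 8! 2! 4! / 15! → 1/675675; sum: t=6:+1/69120 t=7:−1/30240 t=8:+1/322560 = -1/64512; 3j²(5 6 3; -3 4 -1) = Δ·Π!·Σ² = 10/1001  (sign -1)
B: Δ: 8! 2! 4! / 15! → 1/675675; sum: t=8:+1/483840 = 1/483840; 3j²(5 6 3; -5 5 0) = Δ·Π!·Σ² = 3/91  (sign -1)
I_A²/I_B² = (10/1001)/(3/91) = 10/33

10/33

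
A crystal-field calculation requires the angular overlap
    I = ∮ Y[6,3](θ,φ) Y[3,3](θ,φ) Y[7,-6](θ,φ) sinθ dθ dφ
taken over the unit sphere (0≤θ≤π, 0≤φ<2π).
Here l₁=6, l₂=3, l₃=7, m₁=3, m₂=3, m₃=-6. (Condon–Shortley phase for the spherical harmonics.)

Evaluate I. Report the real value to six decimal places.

m-sum 0 ✓  L=16 even ✓  3≤7≤9 ✓
Π(2lᵢ+1) = 13×7×15 = 1365
triangle coeff Δ(6,3,7) = 1/2042040
Σ_t [0,2]: t=0:+1/207360 t=1:−1/57600 t=2:+1/207360 = -1/129600
(3j)²=168/12155 [(6 3 7; 0 0 0)], sign=+1
Σ_t [2,2]: t=2:+1/17418240 = 1/17418240
(3j)²=15/952 [(6 3 7; 3 3 -6)], sign=-1
⇒ 4πI² = 945/3179
I = (-1)√(945/3179/(4π)) = -0.15380332

-0.153803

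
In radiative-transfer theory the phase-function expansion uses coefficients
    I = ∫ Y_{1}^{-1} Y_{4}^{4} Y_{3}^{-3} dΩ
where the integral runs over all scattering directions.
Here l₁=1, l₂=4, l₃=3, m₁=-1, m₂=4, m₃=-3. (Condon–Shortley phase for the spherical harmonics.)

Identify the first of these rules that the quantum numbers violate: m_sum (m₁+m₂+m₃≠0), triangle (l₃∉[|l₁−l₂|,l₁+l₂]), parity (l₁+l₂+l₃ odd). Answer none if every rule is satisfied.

Σmᵢ = 0  ✓
l₃∈[|l₁−l₂|,l₁+l₂]=[3,5], have l₃=3  ✓
Σlᵢ = 8 ⇒ even  ✓

none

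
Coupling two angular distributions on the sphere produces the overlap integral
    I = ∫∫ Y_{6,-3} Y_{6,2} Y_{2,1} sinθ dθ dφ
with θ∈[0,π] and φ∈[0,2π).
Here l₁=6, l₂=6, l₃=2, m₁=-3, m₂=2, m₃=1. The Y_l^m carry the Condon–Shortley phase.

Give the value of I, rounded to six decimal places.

Checks pass: Σm=0; 14 even; l₃=2∈[0,12].
(2·6+1)(2·6+1)(2·2+1) = 845
Δ: 10! 2! 2! / 15! → 1/90090
sum: t=4:+1/69120 t=5:−1/14400 t=6:+1/69120 = -7/172800
3j²(6 6 2; 0 0 0) = Δ·Π!·Σ² = 14/715  (sign -1)
sum: t=7:−1/60480 t=8:+1/161280 = -1/96768
3j²(6 6 2; -3 2 1) = Δ·Π!·Σ² = 15/1001  (sign +1)
combine: 4πI² = 845·14/715·15/1001 = 30/121
take √, sign -1: I = -0.14046335

-0.140463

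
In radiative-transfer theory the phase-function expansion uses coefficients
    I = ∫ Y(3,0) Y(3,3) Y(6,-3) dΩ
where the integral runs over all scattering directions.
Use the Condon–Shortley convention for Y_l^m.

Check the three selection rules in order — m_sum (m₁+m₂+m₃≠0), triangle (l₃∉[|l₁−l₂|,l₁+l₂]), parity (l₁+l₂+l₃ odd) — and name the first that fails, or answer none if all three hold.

none

azimuthal sum: 0 + 3 − 3 = 0  ✓
0 ≤ 6 ≤ 6 (triangle on l)  ✓
L = 3 + 3 + 6 = 12 (even)  ✓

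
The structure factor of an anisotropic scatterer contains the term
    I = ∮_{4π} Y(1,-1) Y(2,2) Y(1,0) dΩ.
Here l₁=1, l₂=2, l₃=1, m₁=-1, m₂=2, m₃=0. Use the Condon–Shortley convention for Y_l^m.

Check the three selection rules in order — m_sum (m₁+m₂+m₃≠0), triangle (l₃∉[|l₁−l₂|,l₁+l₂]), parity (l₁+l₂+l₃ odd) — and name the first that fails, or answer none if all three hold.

m_sum

m₁+m₂+m₃ = -1 + 2 + 0 = 1  ✗
triangle: |1−2|=1 ≤ l₃=1 ≤ 1+2=3
parity: l₁+l₂+l₃ = 4 is even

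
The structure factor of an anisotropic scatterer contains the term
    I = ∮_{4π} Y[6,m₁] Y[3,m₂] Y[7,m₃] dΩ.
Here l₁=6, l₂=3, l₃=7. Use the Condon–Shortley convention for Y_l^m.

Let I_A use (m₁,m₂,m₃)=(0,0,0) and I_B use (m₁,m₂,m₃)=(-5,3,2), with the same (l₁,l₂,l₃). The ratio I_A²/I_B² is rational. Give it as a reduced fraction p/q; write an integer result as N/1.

Same 6,3,7: normalisation and zero-m 3j drop out of the ratio.
A: Δ: 2! 10! 4! / 17! → 1/2042040; sum: t=0:+1/207360 t=1:−1/57600 t=2:+1/207360 = -1/129600; 3j²(6 3 7; 0 0 0) = Δ·Π!·Σ² = 168/12155  (sign +1)
B: Δ: 2! 10! 4! / 17! → 1/2042040; sum: t=2:+1/17418240 = 1/17418240; 3j²(6 3 7; -5 3 2) = Δ·Π!·Σ² = 25/12376  (sign -1)
I_A²/I_B² = (168/12155)/(25/12376) = 9408/1375

9408/1375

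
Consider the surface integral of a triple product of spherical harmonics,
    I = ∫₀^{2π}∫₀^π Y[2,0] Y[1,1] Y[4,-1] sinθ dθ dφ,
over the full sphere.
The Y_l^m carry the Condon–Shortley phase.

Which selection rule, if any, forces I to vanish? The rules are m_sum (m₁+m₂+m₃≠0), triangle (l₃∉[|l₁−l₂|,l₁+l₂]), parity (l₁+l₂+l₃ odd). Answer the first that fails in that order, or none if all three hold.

azimuthal sum: 0 + 1 − 1 = 0  ✓
1 ≤ 4 ≤ 3 (triangle on l)  ✗
L = 2 + 1 + 4 = 7 (odd)

triangle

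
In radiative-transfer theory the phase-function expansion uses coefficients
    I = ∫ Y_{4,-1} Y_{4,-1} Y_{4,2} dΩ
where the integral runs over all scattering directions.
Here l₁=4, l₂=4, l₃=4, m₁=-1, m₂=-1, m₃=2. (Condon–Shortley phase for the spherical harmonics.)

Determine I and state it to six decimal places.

Rules hold: Σm=0, L=12 even, 0≤4≤8.
N = 9·9·9 = 729
Δ = 4!·4!·4!/13! = 1/450450
Racah Σ t=0..4: t=0:+1/13824 t=1:−1/216 t=2:+1/64 t=3:−1/216 t=4:+1/13824 = 5/768
⇒ 3j(4 4 4; 0 0 0)² = 18/1001, sgn +1
Racah Σ t=1..3: t=1:−1/576 t=2:+1/144 t=3:−1/576 = 1/288
⇒ 3j(4 4 4; -1 -1 2)² = 20/1001, sgn +1
4πI² = N·(3j₀)²·(3jₘ)² = 262440/1002001
I = +1·√(0.261916/4π) = 0.14436968

0.144370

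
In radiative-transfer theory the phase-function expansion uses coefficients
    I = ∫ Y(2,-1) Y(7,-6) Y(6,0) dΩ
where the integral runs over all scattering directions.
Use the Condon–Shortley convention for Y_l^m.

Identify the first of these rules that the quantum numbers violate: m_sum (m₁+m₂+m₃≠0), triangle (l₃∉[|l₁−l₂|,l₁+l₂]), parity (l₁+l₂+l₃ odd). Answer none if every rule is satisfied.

m_sum

azimuthal sum: -1 − 6 + 0 = -7  ✗
5 ≤ 6 ≤ 9 (triangle on l)
L = 2 + 7 + 6 = 15 (odd)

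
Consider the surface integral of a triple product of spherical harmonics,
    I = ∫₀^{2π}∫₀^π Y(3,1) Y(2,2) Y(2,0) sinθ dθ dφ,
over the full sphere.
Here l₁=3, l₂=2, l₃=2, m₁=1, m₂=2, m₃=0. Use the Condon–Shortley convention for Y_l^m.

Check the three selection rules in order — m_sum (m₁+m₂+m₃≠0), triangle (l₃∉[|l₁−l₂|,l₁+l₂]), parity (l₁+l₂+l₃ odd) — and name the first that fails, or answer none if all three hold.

m_sum

m₁+m₂+m₃ = 1 + 2 + 0 = 3  ✗
triangle: |3−2|=1 ≤ l₃=2 ≤ 3+2=5
parity: l₁+l₂+l₃ = 7 is odd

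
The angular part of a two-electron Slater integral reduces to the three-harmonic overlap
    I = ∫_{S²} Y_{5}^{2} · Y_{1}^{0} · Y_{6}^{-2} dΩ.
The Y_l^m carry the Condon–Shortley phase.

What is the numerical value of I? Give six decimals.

m-sum 0 ✓  L=12 even ✓  4≤6≤6 ✓
Π(2lᵢ+1) = 11×3×13 = 429
triangle coeff Δ(5,1,6) = 1/858
Σ_t [0,0]: t=0:+1/14400 = 1/14400
(3j)²=6/143 [(5 1 6; 0 0 0)], sign=+1
Σ_t [0,0]: t=0:+1/30240 = 1/30240
(3j)²=16/429 [(5 1 6; 2 0 -2)], sign=+1
⇒ 4πI² = 96/143
I = (+1)√(96/143/(4π)) = 0.23113338

0.231133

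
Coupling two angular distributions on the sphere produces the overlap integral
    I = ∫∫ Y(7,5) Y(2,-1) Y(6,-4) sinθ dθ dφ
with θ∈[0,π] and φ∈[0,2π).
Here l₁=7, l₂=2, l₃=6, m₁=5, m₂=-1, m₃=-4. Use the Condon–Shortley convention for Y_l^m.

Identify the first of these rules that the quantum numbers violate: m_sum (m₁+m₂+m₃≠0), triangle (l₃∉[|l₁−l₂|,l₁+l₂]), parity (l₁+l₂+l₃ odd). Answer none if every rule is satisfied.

azimuthal sum: 5 − 1 − 4 = 0  ✓
5 ≤ 6 ≤ 9 (triangle on l)  ✓
L = 7 + 2 + 6 = 15 (odd)  ✗

parity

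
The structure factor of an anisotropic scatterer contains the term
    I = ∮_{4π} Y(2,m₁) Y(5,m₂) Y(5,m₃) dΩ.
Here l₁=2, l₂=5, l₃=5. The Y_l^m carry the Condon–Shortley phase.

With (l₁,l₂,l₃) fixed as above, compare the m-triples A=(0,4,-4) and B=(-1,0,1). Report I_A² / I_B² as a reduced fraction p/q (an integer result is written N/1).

l's match ⇒ only the (l;m) 3-j factors differ between A and B.
A: triangle coeff Δ(2,5,5) = 1/38610; Σ_t [1,2]: t=1:−1/40320 t=2:+1/20160 = 1/40320; (3j)²=6/715 [(2 5 5; 0 4 -4)], sign=-1
B: triangle coeff Δ(2,5,5) = 1/38610; Σ_t [1,2]: t=1:−1/1152 t=2:+1/1440 = -1/5760; (3j)²=1/858 [(2 5 5; -1 0 1)], sign=-1
I_A²/I_B² = (6/715)/(1/858) = 36/5

36/5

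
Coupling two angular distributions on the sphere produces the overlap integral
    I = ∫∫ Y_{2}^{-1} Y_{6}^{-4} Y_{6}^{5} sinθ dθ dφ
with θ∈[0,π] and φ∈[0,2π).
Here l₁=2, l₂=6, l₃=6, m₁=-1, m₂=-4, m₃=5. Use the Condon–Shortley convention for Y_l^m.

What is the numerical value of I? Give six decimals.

Rules hold: Σm=0, L=14 even, 4≤6≤8.
N = 5·13·13 = 845
Δ = 2!·2!·10!/15! = 1/90090
Racah Σ t=0..2: t=0:+1/69120 t=1:−1/14400 t=2:+1/69120 = -7/172800
⇒ 3j(2 6 6; 0 0 0)² = 14/715, sgn -1
Racah Σ t=1..2: t=1:−1/725760 t=2:+1/7257600 = -1/806400
⇒ 3j(2 6 6; -1 -4 5)² = 27/910, sgn +1
4πI² = N·(3j₀)²·(3jₘ)² = 27/55
I = -1·√(0.490909/4π) = -0.19764945

-0.197649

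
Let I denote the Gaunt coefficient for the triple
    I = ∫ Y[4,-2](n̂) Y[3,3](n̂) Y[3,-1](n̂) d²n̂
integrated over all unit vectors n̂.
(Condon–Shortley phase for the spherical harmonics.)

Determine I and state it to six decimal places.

-0.188451

Rules hold: Σm=0, L=10 even, 1≤3≤7.
N = 9·7·7 = 441
Δ = 4!·4!·2!/11! = 1/34650
Racah Σ t=1..3: t=1:−1/72 t=2:+1/16 t=3:−1/72 = 5/144
⇒ 3j(4 3 3; 0 0 0)² = 2/77, sgn -1
Racah Σ t=4..4: t=4:+1/192 = 1/192
⇒ 3j(4 3 3; -2 3 -1)² = 3/77, sgn +1
4πI² = N·(3j₀)²·(3jₘ)² = 54/121
I = -1·√(0.446281/4π) = -0.18845135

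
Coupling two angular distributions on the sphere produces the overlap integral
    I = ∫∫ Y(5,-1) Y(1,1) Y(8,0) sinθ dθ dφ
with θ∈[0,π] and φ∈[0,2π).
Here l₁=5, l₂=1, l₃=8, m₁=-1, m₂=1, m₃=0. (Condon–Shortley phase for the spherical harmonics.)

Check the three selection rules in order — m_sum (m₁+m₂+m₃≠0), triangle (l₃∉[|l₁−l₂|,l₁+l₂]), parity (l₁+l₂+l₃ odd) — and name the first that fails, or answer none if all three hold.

triangle

Σmᵢ = 0  ✓
l₃∈[|l₁−l₂|,l₁+l₂]=[4,6], have l₃=8  ✗
Σlᵢ = 14 ⇒ even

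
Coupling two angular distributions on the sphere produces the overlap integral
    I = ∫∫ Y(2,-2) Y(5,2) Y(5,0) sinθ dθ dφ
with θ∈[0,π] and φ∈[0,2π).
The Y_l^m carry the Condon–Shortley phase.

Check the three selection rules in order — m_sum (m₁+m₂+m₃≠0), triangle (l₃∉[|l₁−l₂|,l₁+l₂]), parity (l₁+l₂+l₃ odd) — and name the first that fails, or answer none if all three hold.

none

Σmᵢ = 0  ✓
l₃∈[|l₁−l₂|,l₁+l₂]=[3,7], have l₃=5  ✓
Σlᵢ = 12 ⇒ even  ✓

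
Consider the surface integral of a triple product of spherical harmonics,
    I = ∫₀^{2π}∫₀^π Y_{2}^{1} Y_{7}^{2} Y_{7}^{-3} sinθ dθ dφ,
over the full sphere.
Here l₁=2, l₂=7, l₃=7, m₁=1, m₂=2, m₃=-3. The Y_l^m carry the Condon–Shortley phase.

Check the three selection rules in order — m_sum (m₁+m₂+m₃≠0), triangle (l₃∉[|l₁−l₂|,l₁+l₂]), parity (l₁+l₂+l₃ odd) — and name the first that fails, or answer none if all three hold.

none

Σmᵢ = 0  ✓
l₃∈[|l₁−l₂|,l₁+l₂]=[5,9], have l₃=7  ✓
Σlᵢ = 16 ⇒ even  ✓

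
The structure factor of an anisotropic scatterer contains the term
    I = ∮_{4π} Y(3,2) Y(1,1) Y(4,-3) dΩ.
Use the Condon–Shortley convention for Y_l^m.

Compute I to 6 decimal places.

Rules hold: Σm=0, L=8 even, 2≤4≤4.
N = 7·3·9 = 189
Δ = 0!·6!·2!/9! = 1/252
Racah Σ t=0..0: t=0:+1/36 = 1/36
⇒ 3j(3 1 4; 0 0 0)² = 4/63, sgn +1
Racah Σ t=0..0: t=0:+1/240 = 1/240
⇒ 3j(3 1 4; 2 1 -3)² = 1/12, sgn -1
4πI² = N·(3j₀)²·(3jₘ)² = 1/1
I = -1·√(1/4π) = -0.28209479

-0.282095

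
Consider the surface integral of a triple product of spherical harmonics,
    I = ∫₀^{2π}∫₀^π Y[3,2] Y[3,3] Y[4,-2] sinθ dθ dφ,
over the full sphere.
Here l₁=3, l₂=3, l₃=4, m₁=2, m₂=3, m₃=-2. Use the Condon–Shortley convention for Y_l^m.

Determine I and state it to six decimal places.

0.000000

Σmᵢ = 3 ≠ 0, so the φ-integral vanishes; I = 0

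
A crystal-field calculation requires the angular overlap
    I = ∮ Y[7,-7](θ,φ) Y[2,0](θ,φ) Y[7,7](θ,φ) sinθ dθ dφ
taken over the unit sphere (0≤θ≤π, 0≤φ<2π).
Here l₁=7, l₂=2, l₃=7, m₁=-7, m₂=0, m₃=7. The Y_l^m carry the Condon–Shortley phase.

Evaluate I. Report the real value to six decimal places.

Checks pass: Σm=0; 16 even; l₃=7∈[5,9].
(2·7+1)(2·2+1)(2·7+1) = 1125
Δ: 2! 12! 2! / 17! → 1/185640
sum: t=0:+1/2419200 t=1:−1/518400 t=2:+1/2419200 = -1/907200
3j²(7 2 7; 0 0 0) = Δ·Π!·Σ² = 56/3315  (sign +1)
sum: t=2:+1/1916006400 = 1/1916006400
3j²(7 2 7; -7 0 7) = Δ·Π!·Σ² = 91/2040  (sign +1)
combine: 4πI² = 1125·56/3315·91/2040 = 245/289
take √, sign +1: I = 0.25973423

0.259734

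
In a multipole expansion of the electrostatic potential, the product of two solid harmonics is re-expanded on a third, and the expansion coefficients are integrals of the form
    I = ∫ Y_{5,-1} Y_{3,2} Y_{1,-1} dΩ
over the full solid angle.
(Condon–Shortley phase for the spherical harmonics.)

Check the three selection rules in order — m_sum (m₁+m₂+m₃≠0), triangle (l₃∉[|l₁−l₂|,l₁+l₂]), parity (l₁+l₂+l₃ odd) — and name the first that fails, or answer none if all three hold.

triangle

azimuthal sum: -1 + 2 − 1 = 0  ✓
2 ≤ 1 ≤ 8 (triangle on l)  ✗
L = 5 + 3 + 1 = 9 (odd)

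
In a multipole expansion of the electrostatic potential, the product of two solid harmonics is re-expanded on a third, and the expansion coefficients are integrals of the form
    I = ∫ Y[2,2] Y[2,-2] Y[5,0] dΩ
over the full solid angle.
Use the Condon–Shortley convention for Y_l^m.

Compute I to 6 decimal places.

0.000000

|2−2|≤5≤2+2 violated ⇒ I = 0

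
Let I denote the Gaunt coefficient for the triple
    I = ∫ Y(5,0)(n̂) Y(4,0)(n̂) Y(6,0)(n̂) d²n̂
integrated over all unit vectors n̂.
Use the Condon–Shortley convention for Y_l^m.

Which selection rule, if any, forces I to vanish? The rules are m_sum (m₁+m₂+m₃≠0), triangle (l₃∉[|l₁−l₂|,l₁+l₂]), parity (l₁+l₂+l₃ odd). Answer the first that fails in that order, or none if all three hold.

Σmᵢ = 0  ✓
l₃∈[|l₁−l₂|,l₁+l₂]=[1,9], have l₃=6  ✓
Σlᵢ = 15 ⇒ odd  ✗

parity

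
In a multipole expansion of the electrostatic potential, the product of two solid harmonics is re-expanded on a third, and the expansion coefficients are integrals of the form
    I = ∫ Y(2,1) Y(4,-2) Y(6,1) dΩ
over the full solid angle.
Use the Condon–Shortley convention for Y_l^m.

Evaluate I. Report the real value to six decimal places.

-0.133065

m-sum 0 ✓  L=12 even ✓  2≤6≤6 ✓
Π(2lᵢ+1) = 5×9×13 = 585
triangle coeff Δ(2,4,6) = 1/6435
Σ_t [0,0]: t=0:+1/2304 = 1/2304
(3j)²=5/143 [(2 4 6; 0 0 0)], sign=+1
Σ_t [0,0]: t=0:+1/8640 = 1/8640
(3j)²=14/1287 [(2 4 6; 1 -2 1)], sign=-1
⇒ 4πI² = 350/1573
I = (-1)√(350/1573/(4π)) = -0.13306527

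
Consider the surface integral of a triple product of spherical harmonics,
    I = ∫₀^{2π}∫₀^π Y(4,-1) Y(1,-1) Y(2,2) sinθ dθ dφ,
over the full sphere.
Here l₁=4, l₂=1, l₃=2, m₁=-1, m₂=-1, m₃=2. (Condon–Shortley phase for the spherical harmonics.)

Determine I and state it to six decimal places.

0.000000

triangle: need 3≤l₃≤5, have 2; I=0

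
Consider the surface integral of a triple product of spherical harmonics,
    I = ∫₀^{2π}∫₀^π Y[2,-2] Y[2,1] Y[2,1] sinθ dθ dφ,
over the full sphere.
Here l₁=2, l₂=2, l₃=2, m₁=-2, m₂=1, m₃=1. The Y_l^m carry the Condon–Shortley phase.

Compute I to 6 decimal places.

m-sum 0 ✓  L=6 even ✓  0≤2≤4 ✓
Π(2lᵢ+1) = 5×5×5 = 125
triangle coeff Δ(2,2,2) = 1/630
Σ_t [0,2]: t=0:+1/8 t=1:−1/1 t=2:+1/8 = -3/4
(3j)²=2/35 [(2 2 2; 0 0 0)], sign=-1
Σ_t [2,2]: t=2:+1/4 = 1/4
(3j)²=3/35 [(2 2 2; -2 1 1)], sign=-1
⇒ 4πI² = 30/49
I = (+1)√(30/49/(4π)) = 0.22072812

0.220728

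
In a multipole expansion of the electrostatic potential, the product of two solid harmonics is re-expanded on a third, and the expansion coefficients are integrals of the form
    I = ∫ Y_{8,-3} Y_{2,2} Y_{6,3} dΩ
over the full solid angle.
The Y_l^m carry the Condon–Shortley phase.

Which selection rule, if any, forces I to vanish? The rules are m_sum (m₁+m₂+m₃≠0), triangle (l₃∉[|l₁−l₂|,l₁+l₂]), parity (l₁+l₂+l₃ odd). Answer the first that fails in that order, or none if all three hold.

m₁+m₂+m₃ = -3 + 2 + 3 = 2  ✗
triangle: |8−2|=6 ≤ l₃=6 ≤ 8+2=10
parity: l₁+l₂+l₃ = 16 is even

m_sum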